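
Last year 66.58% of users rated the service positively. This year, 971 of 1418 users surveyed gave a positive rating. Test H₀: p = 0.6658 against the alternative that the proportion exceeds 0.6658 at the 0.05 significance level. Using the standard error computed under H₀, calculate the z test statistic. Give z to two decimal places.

z = 1.51

p̂ = 971/1418 ≈ 0.68477.
SE = √(p₀(1−p₀)/n) = √(0.22251/1418) = 0.01253.
z = (0.68477 − 0.6658)/0.01253 = 0.01897/0.01253 = 1.51.
p-value = P(Z > 1.514) ≈ 0.0650. With α = 0.05, fail to reject H₀.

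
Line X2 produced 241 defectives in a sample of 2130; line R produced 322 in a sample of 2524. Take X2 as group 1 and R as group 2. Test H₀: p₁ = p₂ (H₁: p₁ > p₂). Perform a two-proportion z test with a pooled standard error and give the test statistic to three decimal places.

p̂₁ = 241/2130 = 0.113146, p̂₂ = 322/2524 = 0.127575.
Pooled p̂ = (241+322)/(2130+2524) = 563/4654 = 0.120971.
SE = √(0.106337 × 0.00086568) = 0.009594.
z = (0.113146 − 0.127575)/0.009594 = -0.014429/0.009594 = -1.504.
p-value = P(Z > -1.504) ≈ 0.9337.

z = -1.504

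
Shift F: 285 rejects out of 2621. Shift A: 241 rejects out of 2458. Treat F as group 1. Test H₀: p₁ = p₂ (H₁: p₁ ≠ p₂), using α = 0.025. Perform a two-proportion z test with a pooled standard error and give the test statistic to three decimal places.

z = 1.250

p̂₁ = 285/2621 ≈ 0.108737, p̂₂ = 241/2458 ≈ 0.098047.
Pooled p̂ = (285+241)/(2621+2458) = 526/5079 = 0.103564.
SE = √(p̂(1−p̂)(1/n₁+1/n₂)) = √(0.103564·0.896436·0.000788369) = √(7.31908e-05) = 0.008555.
z = (0.108737 − 0.098047)/0.008555 = 0.010690/0.008555 = 1.250.
Two-sided p-value ≈ 2·Φ(−1.250) = 0.2115. With α = 0.025, fail to reject H₀.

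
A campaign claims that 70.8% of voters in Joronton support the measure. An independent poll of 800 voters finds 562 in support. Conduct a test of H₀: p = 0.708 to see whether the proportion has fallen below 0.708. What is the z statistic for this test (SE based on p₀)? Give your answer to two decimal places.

p̂ = 562/800 = 0.7025.
SE = √(p₀(1−p₀)/n) = √(0.20674/800) = 0.0161.
z = (0.7025 − 0.708)/0.0161 = -0.0055/0.0161 = -0.34.
p-value = P(Z < -0.342) ≈ 0.3661.

z = -0.34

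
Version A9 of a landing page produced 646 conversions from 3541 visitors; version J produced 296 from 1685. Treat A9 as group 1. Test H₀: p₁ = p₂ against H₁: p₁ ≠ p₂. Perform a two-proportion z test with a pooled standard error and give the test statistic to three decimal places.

p̂₁ = 646/3541 ≈ 0.182434, p̂₂ = 296/1685 ≈ 0.175668.
Pooled p̂ = (646+296)/(3541+1685) = 942/5226 = 0.180253.
SE = √(0.147762 × 0.000875878) = 0.011376.
z = (0.182434 − 0.175668)/0.011376 = 0.006766/0.011376 = 0.595.

z = 0.595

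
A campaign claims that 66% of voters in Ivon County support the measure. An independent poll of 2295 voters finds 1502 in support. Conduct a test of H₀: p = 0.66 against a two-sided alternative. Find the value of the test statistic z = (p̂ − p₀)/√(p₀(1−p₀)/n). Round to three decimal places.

z = -0.560

p̂ = 1502/2295 = 0.654466.
Under H₀, SE = √(0.66·0.34/2295) = √(9.77778e-05) = 0.009888.
z = (0.654466 − 0.66)/0.009888 = -0.005534/0.009888 = -0.560.
Two-sided p-value ≈ 2·Φ(−0.560) = 0.5757.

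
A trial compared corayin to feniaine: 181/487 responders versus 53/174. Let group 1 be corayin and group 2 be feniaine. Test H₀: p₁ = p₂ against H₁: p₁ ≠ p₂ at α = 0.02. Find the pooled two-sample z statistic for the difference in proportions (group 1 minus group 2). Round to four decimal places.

p̂₁ = 181/487 = 0.371663, p̂₂ = 53/174 = 0.304598.
Pooled p̂ = (181+53)/(487+174) = 234/661 = 0.354009.
SE = √(p̂(1−p̂)(1/n₁+1/n₂)) = √(0.354009·0.645991·0.00780051) = √(0.00178387) = 0.042236.
z = (0.371663 − 0.304598)/0.042236 = 0.067065/0.042236 = 1.5879.
p-value = 2·P(Z > 1.588) ≈ 0.1123, so at α = 0.02 we fail to reject H₀.

z = 1.5879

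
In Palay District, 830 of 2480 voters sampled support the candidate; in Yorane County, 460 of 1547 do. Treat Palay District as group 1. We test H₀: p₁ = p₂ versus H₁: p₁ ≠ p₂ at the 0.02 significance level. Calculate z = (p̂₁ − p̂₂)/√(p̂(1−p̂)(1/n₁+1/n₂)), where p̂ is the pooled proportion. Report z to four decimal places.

p̂₁ = 830/2480 = 0.334677, p̂₂ = 460/1547 = 0.297350.
Pooled p̂ = (830+460)/(2480+1547) = 1290/4027 = 0.320338.
SE = √(p̂(1−p̂)(1/n₁+1/n₂)) = √(0.320338·0.679662·0.00104964) = √(0.000228529) = 0.015117.
z = (0.334677 − 0.297350)/0.015117 = 0.037327/0.015117 = 2.4692.
p-value = 2·P(Z > 2.469) ≈ 0.0135, so at α = 0.02 we reject H₀.

z = 2.4692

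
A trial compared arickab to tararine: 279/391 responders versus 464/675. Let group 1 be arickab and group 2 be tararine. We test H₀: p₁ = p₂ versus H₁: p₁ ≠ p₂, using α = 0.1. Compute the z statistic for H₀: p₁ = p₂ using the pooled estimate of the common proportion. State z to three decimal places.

p̂₁ = 279/391 ≈ 0.71355, p̂₂ = 464/675 ≈ 0.68741.
Pooled p̂ = (279+464)/(391+675) = 743/1066 = 0.69700.
SE = √(p̂(1−p̂)(1/n₁+1/n₂)) = √(0.69700·0.30300·0.00403903) = √(0.000853009) = 0.02921.
z = (0.71355 − 0.68741)/0.02921 = 0.02614/0.02921 = 0.895.
p-value = 2·P(Z > 0.895) ≈ 0.3706, so at α = 0.1 we fail to reject H₀.

z = 0.895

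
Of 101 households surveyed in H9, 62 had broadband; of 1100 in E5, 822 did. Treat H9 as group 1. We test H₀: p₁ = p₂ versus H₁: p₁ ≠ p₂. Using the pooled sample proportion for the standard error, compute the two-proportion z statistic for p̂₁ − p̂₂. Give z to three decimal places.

p̂₁ = 62/101 ≈ 0.61386, p̂₂ = 822/1100 ≈ 0.74727.
Pooled p̂ = (62+822)/(101+1100) = 884/1201 = 0.73605.
SE = √(p̂(1−p̂)(1/n₁+1/n₂)) = √(0.73605·0.26395·0.0108101) = √(0.00210017) = 0.04583.
z = (0.61386 − 0.74727)/0.04583 = -0.13341/0.04583 = -2.911.

z = -2.911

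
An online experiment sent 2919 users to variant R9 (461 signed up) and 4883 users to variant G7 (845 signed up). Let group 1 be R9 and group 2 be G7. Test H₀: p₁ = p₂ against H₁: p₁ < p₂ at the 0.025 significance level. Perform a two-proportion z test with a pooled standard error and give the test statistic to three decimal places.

z = -1.731

p̂₁ = 461/2919 = 0.157931, p̂₂ = 845/4883 = 0.173049.
Pooled p̂ = (461+845)/(2919+4883) = 1306/7802 = 0.167393.
SE = √(p̂(1−p̂)(1/n₁+1/n₂)) = √(0.167393·0.832607·0.000547375) = √(7.62891e-05) = 0.008734.
z = (0.157931 − 0.173049)/0.008734 = -0.015118/0.008734 = -1.731.
p-value = P(Z < -1.731) ≈ 0.0417, so at α = 0.025 we fail to reject H₀.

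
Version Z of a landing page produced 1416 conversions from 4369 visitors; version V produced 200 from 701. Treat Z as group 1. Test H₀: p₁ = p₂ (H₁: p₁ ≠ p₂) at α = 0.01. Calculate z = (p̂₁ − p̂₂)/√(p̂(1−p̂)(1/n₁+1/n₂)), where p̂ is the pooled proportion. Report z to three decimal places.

z = 2.046

p̂₁ = 1416/4369 = 0.32410, p̂₂ = 200/701 = 0.28531.
Pooled p̂ = (1416+200)/(4369+701) = 1616/5070 = 0.31874.
SE = √(0.217144 × 0.00165542) = 0.01896.
z = (0.32410 − 0.28531)/0.01896 = 0.03879/0.01896 = 2.046.
Two-sided p-value ≈ 2·Φ(−2.046) = 0.0407, so at α = 0.01 we fail to reject H₀.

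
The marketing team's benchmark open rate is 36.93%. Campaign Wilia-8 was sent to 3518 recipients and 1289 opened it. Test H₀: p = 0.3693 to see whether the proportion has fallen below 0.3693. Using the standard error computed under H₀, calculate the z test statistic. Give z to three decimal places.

z = -0.356

p̂ = 1289/3518 ≈ 0.36640.
Under H₀, SE = √(0.3693·0.6307/3518) = √(6.62074e-05) = 0.00814.
z = (0.36640 − 0.3693)/0.00814 = -0.00290/0.00814 = -0.356.
p-value = P(Z < -0.356) ≈ 0.3608.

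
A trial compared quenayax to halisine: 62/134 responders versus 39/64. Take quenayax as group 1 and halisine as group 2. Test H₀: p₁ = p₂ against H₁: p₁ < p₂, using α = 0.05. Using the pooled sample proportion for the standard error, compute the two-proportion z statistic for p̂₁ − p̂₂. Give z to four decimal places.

z = -1.9312

p̂₁ = 62/134 = 0.462687, p̂₂ = 39/64 = 0.609375.
Pooled p̂ = (62+39)/(134+64) = 101/198 = 0.510101.
SE = √(p̂(1−p̂)(1/n₁+1/n₂)) = √(0.510101·0.489899·0.0230877) = √(0.00576957) = 0.075958.
z = (0.462687 − 0.609375)/0.075958 = -0.146688/0.075958 = -1.9312.
p-value = P(Z < -1.931) ≈ 0.0267; since p < α = 0.05, reject H₀.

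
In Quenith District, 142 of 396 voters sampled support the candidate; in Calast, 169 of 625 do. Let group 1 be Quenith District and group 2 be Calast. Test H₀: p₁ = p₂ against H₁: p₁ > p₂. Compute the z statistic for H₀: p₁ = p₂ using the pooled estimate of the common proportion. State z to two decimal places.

p̂₁ = 142/396 = 0.3586, p̂₂ = 169/625 = 0.2704.
Pooled p̂ = (142+169)/(396+625) = 311/1021 = 0.3046.
SE = √(0.21182 × 0.00412525) = 0.0296.
z = (0.3586 − 0.2704)/0.0296 = 0.0882/0.0296 = 2.98.
p-value = P(Z > 2.983) ≈ 0.0014.

z = 2.98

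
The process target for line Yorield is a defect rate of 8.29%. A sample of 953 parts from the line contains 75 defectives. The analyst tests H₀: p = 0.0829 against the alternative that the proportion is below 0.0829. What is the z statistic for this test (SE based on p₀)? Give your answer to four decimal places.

p̂ = 75/953 = 0.0786988.
SE = √(p₀(1−p₀)/n) = √(0.076028/953) = 0.0089318.
z = (0.0786988 − 0.0829)/0.0089318 = -0.0042012/0.0089318 = -0.4704.

z = -0.4704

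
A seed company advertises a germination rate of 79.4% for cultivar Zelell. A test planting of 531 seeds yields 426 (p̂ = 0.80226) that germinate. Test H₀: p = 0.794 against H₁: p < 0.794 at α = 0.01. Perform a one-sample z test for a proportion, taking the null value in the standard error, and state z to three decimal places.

p̂ = 426/531 = 0.80226.
Standard error under H₀: √(0.794×0.206/531) = 0.01755.
z = (0.80226 − 0.794)/0.01755 = 0.00826/0.01755 = 0.471.
p-value = P(Z < 0.471) ≈ 0.6810; since p > α = 0.01, fail to reject H₀.

z = 0.471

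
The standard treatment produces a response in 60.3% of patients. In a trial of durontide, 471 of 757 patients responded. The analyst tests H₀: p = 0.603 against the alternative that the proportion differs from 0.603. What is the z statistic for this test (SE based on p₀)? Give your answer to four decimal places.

p̂ = 471/757 ≈ 0.622193.
Standard error under H₀: √(0.603×0.397/757) = 0.017783.
z = (0.622193 − 0.603)/0.017783 = 0.019193/0.017783 = 1.0793.

z = 1.0793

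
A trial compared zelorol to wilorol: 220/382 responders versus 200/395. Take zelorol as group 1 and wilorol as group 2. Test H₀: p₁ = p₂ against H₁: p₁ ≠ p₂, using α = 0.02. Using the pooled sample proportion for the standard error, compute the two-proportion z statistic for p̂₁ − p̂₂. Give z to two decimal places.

p̂₁ = 220/382 = 0.57592, p̂₂ = 200/395 = 0.50633.
Pooled p̂ = (220+200)/(382+395) = 420/777 = 0.54054.
SE = √(p̂(1−p̂)(1/n₁+1/n₂)) = √(0.54054·0.45946·0.00514945) = √(0.0012789) = 0.03576.
z = (0.57592 − 0.50633)/0.03576 = 0.06959/0.03576 = 1.95.
Two-sided p-value ≈ 2·Φ(−1.946) = 0.0517; since p > α = 0.02, fail to reject H₀.

z = 1.95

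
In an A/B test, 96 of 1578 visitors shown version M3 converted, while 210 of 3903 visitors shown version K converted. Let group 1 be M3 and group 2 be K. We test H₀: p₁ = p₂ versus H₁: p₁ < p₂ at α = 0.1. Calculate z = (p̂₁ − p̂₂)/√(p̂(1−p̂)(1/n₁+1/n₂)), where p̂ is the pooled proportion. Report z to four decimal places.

z = 1.0267

p̂₁ = 96/1578 ≈ 0.060837, p̂₂ = 210/3903 ≈ 0.053805.
Pooled p̂ = (96+210)/(1578+3903) = 306/5481 = 0.055829.
SE = √(p̂(1−p̂)(1/n₁+1/n₂)) = √(0.055829·0.944171·0.000889927) = √(4.69101e-05) = 0.006849.
z = (0.060837 − 0.053805)/0.006849 = 0.007032/0.006849 = 1.0267.
p-value = P(Z < 1.027) ≈ 0.8477. With α = 0.1, fail to reject H₀.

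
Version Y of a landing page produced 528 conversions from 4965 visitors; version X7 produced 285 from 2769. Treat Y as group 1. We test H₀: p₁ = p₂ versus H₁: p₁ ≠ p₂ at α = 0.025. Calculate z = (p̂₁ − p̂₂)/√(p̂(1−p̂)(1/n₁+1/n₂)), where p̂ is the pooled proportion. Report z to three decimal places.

p̂₁ = 528/4965 ≈ 0.106344, p̂₂ = 285/2769 ≈ 0.102925.
Pooled p̂ = (528+285)/(4965+2769) = 813/7734 = 0.105120.
SE = √(p̂(1−p̂)(1/n₁+1/n₂)) = √(0.105120·0.894880·0.000562551) = √(5.29192e-05) = 0.007275.
z = (0.106344 − 0.102925)/0.007275 = 0.003419/0.007275 = 0.470.
p-value = 2·P(Z > 0.470) ≈ 0.6383. With α = 0.025, fail to reject H₀.

z = 0.470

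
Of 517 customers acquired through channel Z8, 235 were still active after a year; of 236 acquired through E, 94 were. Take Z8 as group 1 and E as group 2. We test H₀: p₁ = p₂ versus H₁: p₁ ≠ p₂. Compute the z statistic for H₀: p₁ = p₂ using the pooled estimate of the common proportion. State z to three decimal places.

z = 1.443

p̂₁ = 235/517 ≈ 0.45455, p̂₂ = 94/236 ≈ 0.39831.
Pooled p̂ = (235+94)/(517+236) = 329/753 = 0.43692.
SE = √(0.246021 × 0.00617152) = 0.03897.
z = (0.45455 − 0.39831)/0.03897 = 0.05624/0.03897 = 1.443.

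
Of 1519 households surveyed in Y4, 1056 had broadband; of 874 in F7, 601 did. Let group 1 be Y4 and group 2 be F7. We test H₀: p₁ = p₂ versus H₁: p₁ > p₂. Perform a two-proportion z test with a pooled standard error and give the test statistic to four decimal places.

z = 0.3854

p̂₁ = 1056/1519 = 0.695194, p̂₂ = 601/874 = 0.687643.
Pooled p̂ = (1056+601)/(1519+874) = 1657/2393 = 0.692436.
SE = √(p̂(1−p̂)(1/n₁+1/n₂)) = √(0.692436·0.307564·0.00180249) = √(0.000383874) = 0.019593.
z = (0.695194 − 0.687643)/0.019593 = 0.007551/0.019593 = 0.3854.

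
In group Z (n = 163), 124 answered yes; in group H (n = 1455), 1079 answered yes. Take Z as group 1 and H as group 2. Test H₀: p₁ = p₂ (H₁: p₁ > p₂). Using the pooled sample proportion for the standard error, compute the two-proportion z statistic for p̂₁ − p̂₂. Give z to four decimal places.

p̂₁ = 124/163 ≈ 0.760736, p̂₂ = 1079/1455 ≈ 0.741581.
Pooled p̂ = (124+1079)/(163+1455) = 1203/1618 = 0.743511.
SE = √(p̂(1−p̂)(1/n₁+1/n₂)) = √(0.743511·0.256489·0.00682225) = √(0.00130102) = 0.036070.
z = (0.760736 − 0.741581)/0.036070 = 0.019155/0.036070 = 0.5311.

z = 0.5311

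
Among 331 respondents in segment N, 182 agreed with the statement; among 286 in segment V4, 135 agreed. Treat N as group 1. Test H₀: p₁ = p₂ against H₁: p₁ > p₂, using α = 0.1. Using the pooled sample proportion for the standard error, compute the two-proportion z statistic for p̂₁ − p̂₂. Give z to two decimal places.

z = 1.93

p̂₁ = 182/331 = 0.5498, p̂₂ = 135/286 = 0.4720.
Pooled p̂ = (182+135)/(331+286) = 317/617 = 0.5138.
SE = √(p̂(1−p̂)(1/n₁+1/n₂)) = √(0.5138·0.4862·0.00651765) = √(0.00162818) = 0.0404.
z = (0.5498 − 0.4720)/0.0404 = 0.0778/0.0404 = 1.93.
p-value = P(Z > 1.929) ≈ 0.0269. With α = 0.1, reject H₀.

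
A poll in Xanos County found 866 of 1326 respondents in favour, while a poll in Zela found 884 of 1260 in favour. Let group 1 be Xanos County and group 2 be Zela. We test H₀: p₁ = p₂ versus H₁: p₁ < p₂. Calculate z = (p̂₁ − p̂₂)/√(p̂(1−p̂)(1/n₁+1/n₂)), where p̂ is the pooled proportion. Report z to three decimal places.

z = -2.635

p̂₁ = 866/1326 = 0.653092, p̂₂ = 884/1260 = 0.701587.
Pooled p̂ = (866+884)/(1326+1260) = 1750/2586 = 0.676721.
SE = √(p̂(1−p̂)(1/n₁+1/n₂)) = √(0.676721·0.323279·0.0015478) = √(0.000338612) = 0.018401.
z = (0.653092 − 0.701587)/0.018401 = -0.048495/0.018401 = -2.635.
p-value = P(Z < -2.635) ≈ 0.0042.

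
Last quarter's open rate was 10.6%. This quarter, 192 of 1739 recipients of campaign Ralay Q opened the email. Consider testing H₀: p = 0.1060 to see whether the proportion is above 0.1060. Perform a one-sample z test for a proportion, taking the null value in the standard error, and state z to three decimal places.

z = 0.597

p̂ = 192/1739 ≈ 0.110408.
SE = √(p₀(1−p₀)/n) = √(0.094764/1739) = 0.007382.
z = (0.110408 − 0.106)/0.007382 = 0.004408/0.007382 = 0.597.
p-value = P(Z > 0.597) ≈ 0.2752.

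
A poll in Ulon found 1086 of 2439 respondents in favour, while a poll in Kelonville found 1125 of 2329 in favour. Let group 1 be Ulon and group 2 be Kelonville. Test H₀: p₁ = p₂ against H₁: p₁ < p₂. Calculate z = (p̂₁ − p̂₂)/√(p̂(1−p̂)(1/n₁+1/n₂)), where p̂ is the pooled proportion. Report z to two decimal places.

z = -2.61

p̂₁ = 1086/2439 ≈ 0.44526, p̂₂ = 1125/2329 ≈ 0.48304.
Pooled p̂ = (1086+1125)/(2439+2329) = 2211/4768 = 0.46372.
SE = √(0.248684 × 0.000839373) = 0.01445.
z = (0.44526 − 0.48304)/0.01445 = -0.03778/0.01445 = -2.61.
p-value = P(Z < -2.615) ≈ 0.0045.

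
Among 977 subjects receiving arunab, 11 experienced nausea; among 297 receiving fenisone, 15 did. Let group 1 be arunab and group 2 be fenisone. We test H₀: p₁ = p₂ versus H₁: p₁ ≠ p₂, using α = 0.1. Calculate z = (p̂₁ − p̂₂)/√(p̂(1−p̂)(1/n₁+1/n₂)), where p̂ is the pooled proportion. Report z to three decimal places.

z = -4.189

p̂₁ = 11/977 = 0.01126, p̂₂ = 15/297 = 0.05051.
Pooled p̂ = (11+15)/(977+297) = 26/1274 = 0.02041.
SE = √(p̂(1−p̂)(1/n₁+1/n₂)) = √(0.02041·0.97959·0.00439054) = √(8.77743e-05) = 0.00937.
z = (0.01126 − 0.05051)/0.00937 = -0.03925/0.00937 = -4.189.
p-value = 2·P(Z > 4.189) ≈ 0.0000. With α = 0.1, reject H₀.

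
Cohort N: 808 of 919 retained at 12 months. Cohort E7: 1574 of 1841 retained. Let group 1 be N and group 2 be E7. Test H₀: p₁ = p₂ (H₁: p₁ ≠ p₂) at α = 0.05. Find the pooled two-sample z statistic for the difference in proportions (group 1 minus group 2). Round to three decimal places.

z = 1.746

p̂₁ = 808/919 ≈ 0.87922, p̂₂ = 1574/1841 ≈ 0.85497.
Pooled p̂ = (808+1574)/(919+1841) = 2382/2760 = 0.86304.
SE = √(p̂(1−p̂)(1/n₁+1/n₂)) = √(0.86304·0.13696·0.00163132) = √(0.000192821) = 0.01389.
z = (0.87922 − 0.85497)/0.01389 = 0.02425/0.01389 = 1.746.
Two-sided p-value ≈ 2·Φ(−1.746) = 0.0808. With α = 0.05, fail to reject H₀.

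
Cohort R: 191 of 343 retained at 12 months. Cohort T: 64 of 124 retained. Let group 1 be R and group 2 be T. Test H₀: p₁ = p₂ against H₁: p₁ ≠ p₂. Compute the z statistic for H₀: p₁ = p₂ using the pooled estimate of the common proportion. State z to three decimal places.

z = 0.781

p̂₁ = 191/343 = 0.55685, p̂₂ = 64/124 = 0.51613.
Pooled p̂ = (191+64)/(343+124) = 255/467 = 0.54604.
SE = √(p̂(1−p̂)(1/n₁+1/n₂)) = √(0.54604·0.45396·0.01098) = √(0.00272172) = 0.05217.
z = (0.55685 − 0.51613)/0.05217 = 0.04072/0.05217 = 0.781.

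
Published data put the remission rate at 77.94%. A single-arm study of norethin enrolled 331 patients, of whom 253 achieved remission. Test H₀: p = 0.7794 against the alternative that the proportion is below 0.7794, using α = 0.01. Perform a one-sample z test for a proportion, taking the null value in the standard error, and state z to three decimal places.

p̂ = 253/331 = 0.76435.
Standard error under H₀: √(0.7794×0.2206/331) = 0.02279.
z = (0.76435 − 0.7794)/0.02279 = -0.01505/0.02279 = -0.660.
p-value = P(Z < -0.660) ≈ 0.2545, so at α = 0.01 we fail to reject H₀.

z = -0.660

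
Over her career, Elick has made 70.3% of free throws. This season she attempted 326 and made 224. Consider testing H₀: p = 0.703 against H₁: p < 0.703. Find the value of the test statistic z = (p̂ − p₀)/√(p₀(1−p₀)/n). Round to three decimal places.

p̂ = 224/326 = 0.687117.
Standard error under H₀: √(0.703×0.297/326) = 0.025307.
z = (0.687117 − 0.703)/0.025307 = -0.015883/0.025307 = -0.628.

z = -0.628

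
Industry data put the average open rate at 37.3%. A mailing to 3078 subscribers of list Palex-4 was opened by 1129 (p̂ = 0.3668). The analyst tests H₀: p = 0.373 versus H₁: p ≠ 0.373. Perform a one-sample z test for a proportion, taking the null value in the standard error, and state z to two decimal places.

p̂ = 1129/3078 = 0.3668.
SE = √(p₀(1−p₀)/n) = √(0.23387/3078) = 0.0087.
z = (0.3668 − 0.373)/0.0087 = -0.0062/0.0087 = -0.71.
p-value = 2·P(Z > 0.712) ≈ 0.4767.

z = -0.71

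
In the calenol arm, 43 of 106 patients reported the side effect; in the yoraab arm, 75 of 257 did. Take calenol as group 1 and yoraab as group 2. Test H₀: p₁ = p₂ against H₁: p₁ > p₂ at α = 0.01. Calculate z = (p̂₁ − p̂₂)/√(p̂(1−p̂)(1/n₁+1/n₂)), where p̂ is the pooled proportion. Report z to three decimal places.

z = 2.105

p̂₁ = 43/106 ≈ 0.40566, p̂₂ = 75/257 ≈ 0.29183.
Pooled p̂ = (43+75)/(106+257) = 118/363 = 0.32507.
SE = √(p̂(1−p̂)(1/n₁+1/n₂)) = √(0.32507·0.67493·0.013325) = √(0.0029235) = 0.05407.
z = (0.40566 − 0.29183)/0.05407 = 0.11383/0.05407 = 2.105.
p-value = P(Z > 2.105) ≈ 0.0176; since p > α = 0.01, fail to reject H₀.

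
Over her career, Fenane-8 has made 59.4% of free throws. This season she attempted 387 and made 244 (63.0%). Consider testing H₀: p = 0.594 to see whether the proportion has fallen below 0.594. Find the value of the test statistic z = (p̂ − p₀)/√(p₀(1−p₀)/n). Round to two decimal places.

z = 1.46

p̂ = 244/387 ≈ 0.6305.
Under H₀, SE = √(0.594·0.406/387) = √(0.000623163) = 0.0250.
z = (0.6305 − 0.594)/0.0250 = 0.0365/0.0250 = 1.46.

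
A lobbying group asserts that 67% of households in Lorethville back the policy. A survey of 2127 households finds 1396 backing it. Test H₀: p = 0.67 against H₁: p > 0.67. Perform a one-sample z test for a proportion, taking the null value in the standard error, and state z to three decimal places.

p̂ = 1396/2127 = 0.65632.
Standard error under H₀: √(0.67×0.33/2127) = 0.01020.
z = (0.65632 − 0.67)/0.01020 = -0.01368/0.01020 = -1.341.
p-value = P(Z > -1.341) ≈ 0.9101.

z = -1.341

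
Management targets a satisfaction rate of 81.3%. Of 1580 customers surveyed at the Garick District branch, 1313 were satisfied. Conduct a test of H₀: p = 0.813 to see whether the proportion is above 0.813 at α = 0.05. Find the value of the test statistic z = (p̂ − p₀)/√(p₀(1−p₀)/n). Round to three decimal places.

p̂ = 1313/1580 ≈ 0.83101.
Standard error under H₀: √(0.813×0.187/1580) = 0.00981.
z = (0.83101 − 0.813)/0.00981 = 0.01801/0.00981 = 1.836.
p-value = P(Z > 1.836) ≈ 0.0332. With α = 0.05, reject H₀.

z = 1.836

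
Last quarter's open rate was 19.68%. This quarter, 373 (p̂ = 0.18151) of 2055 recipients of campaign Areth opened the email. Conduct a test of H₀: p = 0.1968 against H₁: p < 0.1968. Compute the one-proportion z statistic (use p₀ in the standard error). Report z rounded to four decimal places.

p̂ = 373/2055 ≈ 0.1815085.
Under H₀, SE = √(0.1968·0.8032/2055) = √(7.69196e-05) = 0.0087704.
z = (0.1815085 − 0.1968)/0.0087704 = -0.0152915/0.0087704 = -1.7435.

z = -1.7435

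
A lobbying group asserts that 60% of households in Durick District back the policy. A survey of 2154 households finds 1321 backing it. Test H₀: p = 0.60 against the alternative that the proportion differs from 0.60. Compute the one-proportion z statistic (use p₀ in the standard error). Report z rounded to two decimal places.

p̂ = 1321/2154 ≈ 0.61328.
Standard error under H₀: √(0.6×0.4/2154) = 0.01056.
z = (0.61328 − 0.6)/0.01056 = 0.01328/0.01056 = 1.26.

z = 1.26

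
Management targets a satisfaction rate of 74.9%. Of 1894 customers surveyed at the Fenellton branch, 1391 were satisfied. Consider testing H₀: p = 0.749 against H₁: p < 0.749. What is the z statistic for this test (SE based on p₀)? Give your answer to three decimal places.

z = -1.463

p̂ = 1391/1894 = 0.734424.
SE = √(p₀(1−p₀)/n) = √(0.188/1894) = 0.009963.
z = (0.734424 − 0.749)/0.009963 = -0.014576/0.009963 = -1.463.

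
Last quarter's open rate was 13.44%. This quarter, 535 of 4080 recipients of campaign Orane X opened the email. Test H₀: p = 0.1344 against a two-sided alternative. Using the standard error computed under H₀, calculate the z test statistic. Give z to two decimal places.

p̂ = 535/4080 = 0.13113.
Standard error under H₀: √(0.1344×0.8656/4080) = 0.00534.
z = (0.13113 − 0.1344)/0.00534 = -0.00327/0.00534 = -0.61.
Two-sided p-value ≈ 2·Φ(−0.613) = 0.5400.

z = -0.61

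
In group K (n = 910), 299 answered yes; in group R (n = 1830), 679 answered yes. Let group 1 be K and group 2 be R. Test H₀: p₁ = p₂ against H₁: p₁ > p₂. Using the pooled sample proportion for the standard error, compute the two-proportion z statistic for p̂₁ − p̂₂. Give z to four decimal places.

z = -2.1852

p̂₁ = 299/910 ≈ 0.3285714, p̂₂ = 679/1830 ≈ 0.3710383.
Pooled p̂ = (299+679)/(910+1830) = 978/2740 = 0.3569343.
SE = √(0.229532 × 0.00164535) = 0.0194335.
z = (0.3285714 − 0.3710383)/0.0194335 = -0.0424669/0.0194335 = -2.1852.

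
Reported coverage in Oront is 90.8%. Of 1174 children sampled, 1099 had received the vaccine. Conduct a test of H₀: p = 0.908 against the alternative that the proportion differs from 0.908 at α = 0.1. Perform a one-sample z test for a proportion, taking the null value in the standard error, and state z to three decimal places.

z = 3.333

p̂ = 1099/1174 = 0.936116.
Under H₀, SE = √(0.908·0.092/1174) = √(7.1155e-05) = 0.008435.
z = (0.936116 − 0.908)/0.008435 = 0.028116/0.008435 = 3.333.
Two-sided p-value ≈ 2·Φ(−3.333) = 0.0009, so at α = 0.1 we reject H₀.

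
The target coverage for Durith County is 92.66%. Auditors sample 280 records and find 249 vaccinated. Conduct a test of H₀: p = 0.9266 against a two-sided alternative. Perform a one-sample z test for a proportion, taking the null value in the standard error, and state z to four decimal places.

p̂ = 249/280 ≈ 0.889286.
Under H₀, SE = √(0.9266·0.0734/280) = √(0.000242902) = 0.015585.
z = (0.889286 − 0.9266)/0.015585 = -0.037314/0.015585 = -2.3942.

z = -2.3942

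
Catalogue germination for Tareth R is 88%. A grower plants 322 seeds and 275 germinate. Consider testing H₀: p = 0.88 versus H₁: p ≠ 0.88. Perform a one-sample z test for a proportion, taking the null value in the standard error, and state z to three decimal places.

z = -1.434

p̂ = 275/322 ≈ 0.854037.
SE = √(p₀(1−p₀)/n) = √(0.1056/322) = 0.018109.
z = (0.854037 − 0.88)/0.018109 = -0.025963/0.018109 = -1.434.
Two-sided p-value ≈ 2·Φ(−1.434) = 0.1517.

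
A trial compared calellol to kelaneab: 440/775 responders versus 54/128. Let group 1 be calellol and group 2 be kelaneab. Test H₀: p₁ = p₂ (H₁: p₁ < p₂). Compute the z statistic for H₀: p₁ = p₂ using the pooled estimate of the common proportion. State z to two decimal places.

z = 3.07

p̂₁ = 440/775 ≈ 0.5677, p̂₂ = 54/128 ≈ 0.4219.
Pooled p̂ = (440+54)/(775+128) = 494/903 = 0.5471.
SE = √(0.247785 × 0.00910282) = 0.0475.
z = (0.5677 − 0.4219)/0.0475 = 0.1458/0.0475 = 3.07.
p-value = P(Z < 3.071) ≈ 0.9989.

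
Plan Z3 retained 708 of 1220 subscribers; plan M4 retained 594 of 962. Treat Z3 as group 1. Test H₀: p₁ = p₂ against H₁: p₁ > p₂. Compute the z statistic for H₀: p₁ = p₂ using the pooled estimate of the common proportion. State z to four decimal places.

p̂₁ = 708/1220 = 0.580328, p̂₂ = 594/962 = 0.617464.
Pooled p̂ = (708+594)/(1220+962) = 1302/2182 = 0.596700.
SE = √(p̂(1−p̂)(1/n₁+1/n₂)) = √(0.596700·0.403300·0.00185917) = √(0.000447408) = 0.021152.
z = (0.580328 − 0.617464)/0.021152 = -0.037136/0.021152 = -1.7557.

z = -1.7557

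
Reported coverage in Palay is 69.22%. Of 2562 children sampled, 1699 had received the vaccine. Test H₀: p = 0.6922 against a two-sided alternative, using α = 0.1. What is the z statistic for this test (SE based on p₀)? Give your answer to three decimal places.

z = -3.185

p̂ = 1699/2562 ≈ 0.66315.
SE = √(p₀(1−p₀)/n) = √(0.21306/2562) = 0.00912.
z = (0.66315 − 0.6922)/0.00912 = -0.02905/0.00912 = -3.185.
Two-sided p-value ≈ 2·Φ(−3.185) = 0.0014, so at α = 0.1 we reject H₀.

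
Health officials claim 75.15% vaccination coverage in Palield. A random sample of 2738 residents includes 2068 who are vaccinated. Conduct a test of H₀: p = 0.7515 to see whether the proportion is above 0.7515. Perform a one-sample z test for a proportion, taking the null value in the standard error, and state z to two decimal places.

z = 0.46

p̂ = 2068/2738 = 0.7553.
Under H₀, SE = √(0.7515·0.2485/2738) = √(6.82059e-05) = 0.0083.
z = (0.7553 − 0.7515)/0.0083 = 0.0038/0.0083 = 0.46.
p-value = P(Z > 0.460) ≈ 0.3229.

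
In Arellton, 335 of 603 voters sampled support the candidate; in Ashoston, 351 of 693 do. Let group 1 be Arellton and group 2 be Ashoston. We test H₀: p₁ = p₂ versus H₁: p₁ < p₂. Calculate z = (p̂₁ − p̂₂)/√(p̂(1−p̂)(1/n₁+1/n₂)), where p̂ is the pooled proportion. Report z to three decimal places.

p̂₁ = 335/603 ≈ 0.55556, p̂₂ = 351/693 ≈ 0.50649.
Pooled p̂ = (335+351)/(603+693) = 686/1296 = 0.52932.
SE = √(0.24914 × 0.00310138) = 0.02780.
z = (0.55556 − 0.50649)/0.02780 = 0.04907/0.02780 = 1.765.
p-value = P(Z < 1.765) ≈ 0.9612.

z = 1.765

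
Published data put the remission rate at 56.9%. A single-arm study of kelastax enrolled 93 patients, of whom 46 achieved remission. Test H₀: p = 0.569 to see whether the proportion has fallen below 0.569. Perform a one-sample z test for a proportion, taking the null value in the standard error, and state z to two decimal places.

z = -1.45

p̂ = 46/93 ≈ 0.4946.
Under H₀, SE = √(0.569·0.431/93) = √(0.00263698) = 0.0514.
z = (0.4946 − 0.569)/0.0514 = -0.0744/0.0514 = -1.45.
p-value = P(Z < -1.448) ≈ 0.0738.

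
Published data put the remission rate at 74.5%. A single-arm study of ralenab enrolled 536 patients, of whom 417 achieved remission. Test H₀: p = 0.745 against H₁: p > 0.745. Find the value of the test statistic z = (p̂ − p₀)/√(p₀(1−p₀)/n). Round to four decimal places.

z = 1.7521

p̂ = 417/536 ≈ 0.777985.
Standard error under H₀: √(0.745×0.255/536) = 0.018826.
z = (0.777985 − 0.745)/0.018826 = 0.032985/0.018826 = 1.7521.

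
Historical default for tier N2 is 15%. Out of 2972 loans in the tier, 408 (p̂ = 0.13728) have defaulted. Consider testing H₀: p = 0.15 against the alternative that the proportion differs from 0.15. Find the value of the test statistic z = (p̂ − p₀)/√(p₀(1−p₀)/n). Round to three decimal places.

p̂ = 408/2972 ≈ 0.13728.
SE = √(p₀(1−p₀)/n) = √(0.1275/2972) = 0.00655.
z = (0.13728 − 0.15)/0.00655 = -0.01272/0.00655 = -1.942.

z = -1.942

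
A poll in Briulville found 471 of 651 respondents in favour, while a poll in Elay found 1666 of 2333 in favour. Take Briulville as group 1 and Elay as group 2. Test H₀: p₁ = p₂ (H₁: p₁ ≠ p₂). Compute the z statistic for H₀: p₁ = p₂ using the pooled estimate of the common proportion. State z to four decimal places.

z = 0.4704

p̂₁ = 471/651 ≈ 0.723502, p̂₂ = 1666/2333 ≈ 0.714102.
Pooled p̂ = (471+1666)/(651+2333) = 2137/2984 = 0.716153.
SE = √(p̂(1−p̂)(1/n₁+1/n₂)) = √(0.716153·0.283847·0.00196473) = √(0.000399387) = 0.019985.
z = (0.723502 − 0.714102)/0.019985 = 0.009400/0.019985 = 0.4704.
Two-sided p-value ≈ 2·Φ(−0.470) = 0.6381.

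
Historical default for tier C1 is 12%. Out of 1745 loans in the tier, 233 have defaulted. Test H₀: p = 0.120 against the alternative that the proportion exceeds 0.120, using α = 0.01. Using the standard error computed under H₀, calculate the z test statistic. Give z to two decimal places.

p̂ = 233/1745 ≈ 0.13352.
SE = √(p₀(1−p₀)/n) = √(0.1056/1745) = 0.00778.
z = (0.13352 − 0.12)/0.00778 = 0.01352/0.00778 = 1.74.
p-value = P(Z > 1.739) ≈ 0.0411, so at α = 0.01 we fail to reject H₀.

z = 1.74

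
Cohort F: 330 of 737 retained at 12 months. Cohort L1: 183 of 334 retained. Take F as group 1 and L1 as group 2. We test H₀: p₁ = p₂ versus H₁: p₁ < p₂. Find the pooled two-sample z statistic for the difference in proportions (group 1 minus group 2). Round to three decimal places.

p̂₁ = 330/737 = 0.44776, p̂₂ = 183/334 = 0.54790.
Pooled p̂ = (330+183)/(737+334) = 513/1071 = 0.47899.
SE = √(p̂(1−p̂)(1/n₁+1/n₂)) = √(0.47899·0.52101·0.00435086) = √(0.0010858) = 0.03295.
z = (0.44776 − 0.54790)/0.03295 = -0.10014/0.03295 = -3.039.

z = -3.039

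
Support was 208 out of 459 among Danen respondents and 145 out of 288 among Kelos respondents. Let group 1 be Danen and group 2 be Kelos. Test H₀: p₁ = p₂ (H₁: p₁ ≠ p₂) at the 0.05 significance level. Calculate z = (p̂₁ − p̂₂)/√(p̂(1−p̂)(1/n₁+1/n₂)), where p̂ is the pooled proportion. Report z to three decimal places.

z = -1.341

p̂₁ = 208/459 ≈ 0.45316, p̂₂ = 145/288 ≈ 0.50347.
Pooled p̂ = (208+145)/(459+288) = 353/747 = 0.47256.
SE = √(0.249247 × 0.00565087) = 0.03753.
z = (0.45316 − 0.50347)/0.03753 = -0.05031/0.03753 = -1.341.
Two-sided p-value ≈ 2·Φ(−1.341) = 0.1800; since p > α = 0.05, fail to reject H₀.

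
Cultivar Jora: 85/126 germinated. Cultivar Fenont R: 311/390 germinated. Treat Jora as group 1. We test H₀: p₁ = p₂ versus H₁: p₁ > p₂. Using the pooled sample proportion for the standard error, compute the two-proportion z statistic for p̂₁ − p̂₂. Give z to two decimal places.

p̂₁ = 85/126 ≈ 0.6746, p̂₂ = 311/390 ≈ 0.7974.
Pooled p̂ = (85+311)/(126+390) = 396/516 = 0.7674.
SE = √(p̂(1−p̂)(1/n₁+1/n₂)) = √(0.7674·0.2326·0.0105006) = √(0.00187409) = 0.0433.
z = (0.6746 − 0.7974)/0.0433 = -0.1228/0.0433 = -2.84.
p-value = P(Z > -2.837) ≈ 0.9977.

z = -2.84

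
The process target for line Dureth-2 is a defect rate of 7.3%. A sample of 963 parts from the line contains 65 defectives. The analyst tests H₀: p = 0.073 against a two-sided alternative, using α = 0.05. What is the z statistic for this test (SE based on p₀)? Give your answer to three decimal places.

z = -0.656

p̂ = 65/963 ≈ 0.06750.
Standard error under H₀: √(0.073×0.927/963) = 0.00838.
z = (0.06750 − 0.073)/0.00838 = -0.00550/0.00838 = -0.656.
Two-sided p-value ≈ 2·Φ(−0.656) = 0.5116. With α = 0.05, fail to reject H₀.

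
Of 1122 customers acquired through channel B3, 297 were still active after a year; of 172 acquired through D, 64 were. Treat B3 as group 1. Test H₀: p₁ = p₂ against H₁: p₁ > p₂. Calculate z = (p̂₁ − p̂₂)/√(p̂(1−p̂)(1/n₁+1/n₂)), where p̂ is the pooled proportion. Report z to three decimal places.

p̂₁ = 297/1122 ≈ 0.264706, p̂₂ = 64/172 ≈ 0.372093.
Pooled p̂ = (297+64)/(1122+172) = 361/1294 = 0.278980.
SE = √(p̂(1−p̂)(1/n₁+1/n₂)) = √(0.278980·0.721020·0.00670522) = √(0.00134876) = 0.036725.
z = (0.264706 − 0.372093)/0.036725 = -0.107387/0.036725 = -2.924.

z = -2.924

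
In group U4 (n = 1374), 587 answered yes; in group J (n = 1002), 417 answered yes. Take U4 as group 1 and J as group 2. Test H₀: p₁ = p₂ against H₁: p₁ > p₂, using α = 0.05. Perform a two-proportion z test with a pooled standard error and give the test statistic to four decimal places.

z = 0.5386

p̂₁ = 587/1374 = 0.427220, p̂₂ = 417/1002 = 0.416168.
Pooled p̂ = (587+417)/(1374+1002) = 1004/2376 = 0.422559.
SE = √(p̂(1−p̂)(1/n₁+1/n₂)) = √(0.422559·0.577441·0.00172581) = √(0.000421102) = 0.020521.
z = (0.427220 − 0.416168)/0.020521 = 0.011052/0.020521 = 0.5386.
p-value = P(Z > 0.539) ≈ 0.2951, so at α = 0.05 we fail to reject H₀.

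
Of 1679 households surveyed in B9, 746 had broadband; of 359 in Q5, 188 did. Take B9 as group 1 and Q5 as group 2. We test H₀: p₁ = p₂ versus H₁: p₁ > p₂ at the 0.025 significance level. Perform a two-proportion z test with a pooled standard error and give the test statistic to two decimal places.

p̂₁ = 746/1679 = 0.4443, p̂₂ = 188/359 = 0.5237.
Pooled p̂ = (746+188)/(1679+359) = 934/2038 = 0.4583.
SE = √(0.24826 × 0.00338111) = 0.0290.
z = (0.4443 − 0.5237)/0.0290 = -0.0794/0.0290 = -2.74.
p-value = P(Z > -2.739) ≈ 0.9969; since p > α = 0.025, fail to reject H₀.

z = -2.74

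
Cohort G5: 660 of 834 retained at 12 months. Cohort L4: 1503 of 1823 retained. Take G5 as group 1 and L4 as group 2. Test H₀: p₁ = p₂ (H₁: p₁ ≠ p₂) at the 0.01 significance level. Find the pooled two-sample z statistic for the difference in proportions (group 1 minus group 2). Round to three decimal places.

p̂₁ = 660/834 = 0.791367, p̂₂ = 1503/1823 = 0.824465.
Pooled p̂ = (660+1503)/(834+1823) = 2163/2657 = 0.814076.
SE = √(0.151356 × 0.00174759) = 0.016264.
z = (0.791367 − 0.824465)/0.016264 = -0.033098/0.016264 = -2.035.
Two-sided p-value ≈ 2·Φ(−2.035) = 0.0418; since p > α = 0.01, fail to reject H₀.

z = -2.035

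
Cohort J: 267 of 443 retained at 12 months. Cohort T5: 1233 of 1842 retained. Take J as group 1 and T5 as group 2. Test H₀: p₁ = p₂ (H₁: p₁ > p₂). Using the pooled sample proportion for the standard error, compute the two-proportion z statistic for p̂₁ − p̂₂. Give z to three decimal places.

z = -2.653

p̂₁ = 267/443 = 0.60271, p̂₂ = 1233/1842 = 0.66938.
Pooled p̂ = (267+1233)/(443+1842) = 1500/2285 = 0.65646.
SE = √(p̂(1−p̂)(1/n₁+1/n₂)) = √(0.65646·0.34354·0.00280022) = √(0.000631512) = 0.02513.
z = (0.60271 − 0.66938)/0.02513 = -0.06667/0.02513 = -2.653.
p-value = P(Z > -2.653) ≈ 0.9960.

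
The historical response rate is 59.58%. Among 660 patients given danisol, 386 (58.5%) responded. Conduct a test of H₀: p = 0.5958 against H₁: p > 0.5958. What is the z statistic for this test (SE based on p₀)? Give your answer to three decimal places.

p̂ = 386/660 ≈ 0.58485.
Under H₀, SE = √(0.5958·0.4042/660) = √(0.000364882) = 0.01910.
z = (0.58485 − 0.5958)/0.01910 = -0.01095/0.01910 = -0.573.
p-value = P(Z > -0.573) ≈ 0.7168.

z = -0.573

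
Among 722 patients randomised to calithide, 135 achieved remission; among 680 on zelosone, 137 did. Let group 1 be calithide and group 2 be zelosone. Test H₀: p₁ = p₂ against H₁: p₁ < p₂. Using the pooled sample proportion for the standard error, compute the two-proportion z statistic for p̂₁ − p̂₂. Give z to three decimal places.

z = -0.686

p̂₁ = 135/722 ≈ 0.18698, p̂₂ = 137/680 ≈ 0.20147.
Pooled p̂ = (135+137)/(722+680) = 272/1402 = 0.19401.
SE = √(0.156369 × 0.00285563) = 0.02113.
z = (0.18698 − 0.20147)/0.02113 = -0.01449/0.02113 = -0.686.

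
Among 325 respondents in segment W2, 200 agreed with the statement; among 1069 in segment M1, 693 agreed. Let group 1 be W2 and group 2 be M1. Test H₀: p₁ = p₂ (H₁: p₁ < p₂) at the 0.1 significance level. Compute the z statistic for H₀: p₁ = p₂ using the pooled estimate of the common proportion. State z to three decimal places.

p̂₁ = 200/325 = 0.61538, p̂₂ = 693/1069 = 0.64827.
Pooled p̂ = (200+693)/(325+1069) = 893/1394 = 0.64060.
SE = √(p̂(1−p̂)(1/n₁+1/n₂)) = √(0.64060·0.35940·0.00401238) = √(0.000923773) = 0.03039.
z = (0.61538 − 0.64827)/0.03039 = -0.03289/0.03039 = -1.082.
p-value = P(Z < -1.082) ≈ 0.1396; since p > α = 0.1, fail to reject H₀.

z = -1.082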